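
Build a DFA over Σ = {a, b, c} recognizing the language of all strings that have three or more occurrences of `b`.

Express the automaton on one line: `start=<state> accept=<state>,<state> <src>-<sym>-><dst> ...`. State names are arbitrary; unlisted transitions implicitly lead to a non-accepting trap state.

start=S0 accept=S3,S4 S0-a->S0 S0-b->S1 S0-c->S0 S1-a->S1 S1-b->S2 S1-c->S1 S2-a->S2 S2-b->S3 S2-c->S2 S3-a->S3 S3-b->S4 S3-c->S3 S4-a->S4 S4-b->S4 S4-c->S4

Only the number of `b`s matters, and only up to 4. Make a chain S0 → S1 → S2 → S3 → S4 advanced by each `b` (with S4 absorbing); every other symbol self-loops. The accepting set is {S3, S4}.
5 states suffice.
        a   b   c  
>  S0   S0  S1  S0 
   S1   S1  S2  S1 
   S2   S2  S3  S2 
 * S3   S3  S4  S3 
 * S4   S4  S4  S4 
(> = start, * = accepting)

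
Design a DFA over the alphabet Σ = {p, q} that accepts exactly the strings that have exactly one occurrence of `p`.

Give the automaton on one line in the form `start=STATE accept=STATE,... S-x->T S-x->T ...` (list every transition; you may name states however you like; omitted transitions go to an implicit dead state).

start=s0 accept=s1 s0-p->s1 s0-q->s0 s1-p->s2 s1-q->s1 s2-p->s2 s2-q->s2

Only the number of `p`s matters, and only up to 2. Make a chain s0 → s1 → s2 advanced by each `p` (with s2 absorbing); every other symbol self-loops. The accepting set is {s1}.
3 states suffice.
        p   q  
>  s0   s1  s0 
 * s1   s2  s1 
   s2   s2  s2 
(> = start, * = accepting)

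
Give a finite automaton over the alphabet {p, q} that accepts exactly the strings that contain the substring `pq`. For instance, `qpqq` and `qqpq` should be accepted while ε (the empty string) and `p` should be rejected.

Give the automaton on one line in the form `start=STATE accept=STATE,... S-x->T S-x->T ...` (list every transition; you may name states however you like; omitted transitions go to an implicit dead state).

States S0..S1 record the length of the longest prefix of `pq` that matches the current input suffix. Reaching S2 means `pq` has been seen, and we stay there forever. Accept from S2.
A 3-state machine:
        p   q  
>  S0   S1  S0 
   S1   S1  S2 
 * S2   S2  S2 
(> = start, * = accepting)

start=S0 accept=S2 S0-p->S1 S0-q->S0 S1-p->S1 S1-q->S2 S2-p->S2 S2-q->S2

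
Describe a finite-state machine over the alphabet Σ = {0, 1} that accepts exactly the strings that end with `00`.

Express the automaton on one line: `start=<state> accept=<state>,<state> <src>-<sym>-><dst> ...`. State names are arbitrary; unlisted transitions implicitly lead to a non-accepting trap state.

start=S0 accept=S2 S0-0->S1 S0-1->S0 S1-0->S2 S1-1->S0 S2-0->S2 S2-1->S0

Remember how much of `00` the current input suffix matches. State S0 means no match yet; S1 means the last symbol is `0`; S2 means the last 2 symbols are `00`. Only S2 accepts. On a mismatch, fall back to the longest proper suffix that is still a prefix of `00`.
With 3 states:
        0   1  
>  S0   S1  S0 
   S1   S2  S0 
 * S2   S2  S0 
(> = start, * = accepting)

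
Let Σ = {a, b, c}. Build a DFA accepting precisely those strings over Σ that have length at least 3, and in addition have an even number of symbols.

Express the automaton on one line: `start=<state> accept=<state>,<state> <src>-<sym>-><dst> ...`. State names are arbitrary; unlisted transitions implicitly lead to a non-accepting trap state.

Handle the two conditions separately and then intersect. The first has 5 states tracking the input length, saturating at 4; the second has 2 states tracking the input length modulo 2. A product state is a pair (one from each), accepting exactly when both do. Minimizing collapses redundant product states.
5 states suffice.
        a   b   c  
>  S0   S1  S1  S1 
   S1   S2  S2  S2 
   S2   S3  S3  S3 
   S3   S4  S4  S4 
 * S4   S3  S3  S3 
(> = start, * = accepting)

start=S0 accept=S4 S0-a->S1 S0-b->S1 S0-c->S1 S1-a->S2 S1-b->S2 S1-c->S2 S2-a->S3 S2-b->S3 S2-c->S3 S3-a->S4 S3-b->S4 S3-c->S4 S4-a->S3 S4-b->S3 S4-c->S3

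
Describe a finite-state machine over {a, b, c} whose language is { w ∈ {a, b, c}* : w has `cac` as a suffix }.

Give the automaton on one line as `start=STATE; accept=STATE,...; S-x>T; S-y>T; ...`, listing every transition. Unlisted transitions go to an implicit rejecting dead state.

Let each state record the length of the longest suffix of the input read so far that is also a prefix of `cac`. q1 means the last symbol is `c`; q2 means the last 2 symbols are `ca`; q3 means the last 3 symbols are `cac`. Accept only at q3, where the string currently ends in `cac`.
With 4 states:
        a   b   c  
>  q0   q0  q0  q1 
   q1   q2  q0  q1 
   q2   q0  q0  q3 
 * q3   q2  q0  q1 
(> = start, * = accepting)

start=q0; accept=q3; q0-a>q0; q0-b>q0; q0-c>q1; q1-a>q2; q1-b>q0; q1-c>q1; q2-a>q0; q2-b>q0; q2-c>q3; q3-a>q2; q3-b>q0; q3-c>q1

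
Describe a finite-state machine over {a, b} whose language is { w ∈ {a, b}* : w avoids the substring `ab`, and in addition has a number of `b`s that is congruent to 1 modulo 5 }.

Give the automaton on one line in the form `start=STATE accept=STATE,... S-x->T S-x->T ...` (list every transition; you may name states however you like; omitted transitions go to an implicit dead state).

Handle the two conditions separately and then intersect. The first has 3 states tracking partial matches of the forbidden pattern `ab`; the second has 5 states tracking the count of `b`s modulo 5. A product state is a pair (one from each), accepting exactly when both do. Minimizing collapses redundant product states.
A 7-state machine:
        a   b  
>  s0   s1  s2 
   s1   s1  s1 
 * s2   s3  s4 
 * s3   s3  s1 
   s4   s1  s5 
   s5   s1  s6 
   s6   s1  s0 
(> = start, * = accepting)

start=s0 accept=s2,s3 s0-a->s1 s0-b->s2 s1-a->s1 s1-b->s1 s2-a->s3 s2-b->s4 s3-a->s3 s3-b->s1 s4-a->s1 s4-b->s5 s5-a->s1 s5-b->s6 s6-a->s1 s6-b->s0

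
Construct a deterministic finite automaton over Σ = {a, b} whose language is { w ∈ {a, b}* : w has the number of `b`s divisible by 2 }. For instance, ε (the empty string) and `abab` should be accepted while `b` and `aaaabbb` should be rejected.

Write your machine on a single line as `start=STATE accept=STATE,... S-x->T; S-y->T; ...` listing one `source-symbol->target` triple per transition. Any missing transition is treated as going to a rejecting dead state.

The only thing that matters is how many `b`s have appeared, reduced mod 2. Use one state per residue: S0 for 0, …, S1 for 1. Reading `b` moves to the next residue; anything else stays put. S0 is accepting.
A 2-state machine:
        a   b  
>* S0   S0  S1 
   S1   S1  S0 
(> = start, * = accepting)

start=S0; accept=S0; S0-a->S0; S0-b->S1; S1-a->S1; S1-b->S0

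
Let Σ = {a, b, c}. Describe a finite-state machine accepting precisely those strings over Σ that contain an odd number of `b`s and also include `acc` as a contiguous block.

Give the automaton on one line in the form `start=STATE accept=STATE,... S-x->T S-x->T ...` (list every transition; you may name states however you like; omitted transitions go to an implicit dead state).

Build one automaton per condition and run them in lockstep. One (2 states) tracks the count of `b`s modulo 2; the other (4 states) tracks whether and how much of `acc` has been seen. Each combined state is a pair, one component from each; accept when both components accept.
8 states suffice.
        a   b   c  
>  q0   q1  q2  q0 
   q1   q1  q2  q3 
   q2   q4  q0  q2 
   q3   q1  q2  q5 
   q4   q4  q0  q6 
   q5   q5  q7  q5 
   q6   q4  q0  q7 
 * q7   q7  q5  q7 
(> = start, * = accepting)

start=q0 accept=q7 q0-a->q1 q0-b->q2 q0-c->q0 q1-a->q1 q1-b->q2 q1-c->q3 q2-a->q4 q2-b->q0 q2-c->q2 q3-a->q1 q3-b->q2 q3-c->q5 q4-a->q4 q4-b->q0 q4-c->q6 q5-a->q5 q5-b->q7 q5-c->q5 q6-a->q4 q6-b->q0 q6-c->q7 q7-a->q7 q7-b->q5 q7-c->q7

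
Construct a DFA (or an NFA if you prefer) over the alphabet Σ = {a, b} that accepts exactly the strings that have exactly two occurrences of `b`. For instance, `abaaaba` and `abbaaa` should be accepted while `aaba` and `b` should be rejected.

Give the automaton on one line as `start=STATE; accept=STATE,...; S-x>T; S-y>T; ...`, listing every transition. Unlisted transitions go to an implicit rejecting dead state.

Count `b`s, saturating at 3: states S0 through S2 mean 0 through 2 `b`s seen; S3 means more than 2. Each `b` increments (capped at S3); other symbols loop. Accept from {S2}.
With 4 states:
        a   b  
>  S0   S0  S1 
   S1   S1  S2 
 * S2   S2  S3 
   S3   S3  S3 
(> = start, * = accepting)

start=S0; accept=S2; S0-a>S0; S0-b>S1; S1-a>S1; S1-b>S2; S2-a>S2; S2-b>S3; S3-a>S3; S3-b>S3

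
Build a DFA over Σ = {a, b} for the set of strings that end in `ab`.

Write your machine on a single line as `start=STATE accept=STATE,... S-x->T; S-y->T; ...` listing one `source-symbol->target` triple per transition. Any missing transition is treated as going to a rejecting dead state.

start=S0; accept=S2; S0-a->S1; S0-b->S0; S1-a->S1; S1-b->S2; S2-a->S1; S2-b->S0

Remember how much of `ab` the current input suffix matches. State S0 means no match yet; S1 means the last symbol is `a`; S2 means the last 2 symbols are `ab`. Only S2 accepts. On a mismatch, fall back to the longest proper suffix that is still a prefix of `ab`.
A 3-state machine:
        a   b  
>  S0   S1  S0 
   S1   S1  S2 
 * S2   S1  S0 
(> = start, * = accepting)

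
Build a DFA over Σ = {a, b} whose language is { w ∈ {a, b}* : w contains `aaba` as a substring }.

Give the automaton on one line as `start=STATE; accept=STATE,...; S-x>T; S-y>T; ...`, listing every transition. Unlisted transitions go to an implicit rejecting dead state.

States q0..q3 record the length of the longest prefix of `aaba` that matches the current input suffix. Reaching q4 means `aaba` has been seen, and we stay there forever. Accept from q4.
        a   b  
>  q0   q1  q0 
   q1   q2  q0 
   q2   q2  q3 
   q3   q4  q0 
 * q4   q4  q4 
(> = start, * = accepting)

start=q0; accept=q4; q0-a>q1; q0-b>q0; q1-a>q2; q1-b>q0; q2-a>q2; q2-b>q3; q3-a>q4; q3-b>q0; q4-a>q4; q4-b>q4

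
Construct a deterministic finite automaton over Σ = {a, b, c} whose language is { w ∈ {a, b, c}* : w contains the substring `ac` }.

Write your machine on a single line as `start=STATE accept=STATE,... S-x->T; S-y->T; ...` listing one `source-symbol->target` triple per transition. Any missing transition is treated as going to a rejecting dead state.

start=q0; accept=q2; q0-a->q1; q0-b->q0; q0-c->q0; q1-a->q1; q1-b->q0; q1-c->q2; q2-a->q2; q2-b->q2; q2-c->q2

Track how much of `ac` has been matched so far: state q0 is no progress, q2 is the absorbing accept state reached once `ac` has occurred. Intermediate states record partial matches; on a mismatch, fall back to the longest reusable overlap.
        a   b   c  
>  q0   q1  q0  q0 
   q1   q1  q0  q2 
 * q2   q2  q2  q2 
(> = start, * = accepting)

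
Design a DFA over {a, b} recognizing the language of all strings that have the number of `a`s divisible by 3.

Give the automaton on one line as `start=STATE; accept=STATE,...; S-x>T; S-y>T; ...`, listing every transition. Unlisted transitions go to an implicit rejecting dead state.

start=q0; accept=q0; q0-a>q1; q0-b>q0; q1-a>q2; q1-b>q1; q2-a>q0; q2-b>q2

Keep the running count of `a`s modulo 3: each `a` advances along the cycle q0 → q1 → q2 → q0 while other symbols loop. Accept at q0.
        a   b  
>* q0   q1  q0 
   q1   q2  q1 
   q2   q0  q2 
(> = start, * = accepting)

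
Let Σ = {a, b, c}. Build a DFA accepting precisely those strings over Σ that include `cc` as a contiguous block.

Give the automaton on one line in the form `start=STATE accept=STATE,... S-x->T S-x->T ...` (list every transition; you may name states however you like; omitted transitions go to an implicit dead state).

States S0..S1 record the length of the longest prefix of `cc` that matches the current input suffix. Reaching S2 means `cc` has been seen, and we stay there forever. Accept from S2.
        a   b   c  
>  S0   S0  S0  S1 
   S1   S0  S0  S2 
 * S2   S2  S2  S2 
(> = start, * = accepting)

start=S0 accept=S2 S0-a->S0 S0-b->S0 S0-c->S1 S1-a->S0 S1-b->S0 S1-c->S2 S2-a->S2 S2-b->S2 S2-c->S2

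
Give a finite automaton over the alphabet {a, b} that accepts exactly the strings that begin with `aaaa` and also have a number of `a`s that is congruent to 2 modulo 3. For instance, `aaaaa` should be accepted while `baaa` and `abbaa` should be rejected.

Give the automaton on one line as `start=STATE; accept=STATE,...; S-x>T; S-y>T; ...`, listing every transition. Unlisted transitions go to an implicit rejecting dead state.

start=S0; accept=S6; S0-a>S1; S0-b>S2; S1-a>S3; S1-b>S2; S2-a>S2; S2-b>S2; S3-a>S4; S3-b>S2; S4-a>S5; S4-b>S2; S5-a>S6; S5-b>S5; S6-a>S7; S6-b>S6; S7-a>S5; S7-b>S7

Build one automaton per condition and run them in lockstep. One (6 states) tracks whether the input so far still matches the prefix `aaaa`; the other (3 states) tracks the count of `a`s modulo 3. Each combined state is a pair, one component from each; accept when both components accept. After merging equivalent states the machine shrinks.
An 8-state machine:
        a   b  
>  S0   S1  S2 
   S1   S3  S2 
   S2   S2  S2 
   S3   S4  S2 
   S4   S5  S2 
   S5   S6  S5 
 * S6   S7  S6 
   S7   S5  S7 
(> = start, * = accepting)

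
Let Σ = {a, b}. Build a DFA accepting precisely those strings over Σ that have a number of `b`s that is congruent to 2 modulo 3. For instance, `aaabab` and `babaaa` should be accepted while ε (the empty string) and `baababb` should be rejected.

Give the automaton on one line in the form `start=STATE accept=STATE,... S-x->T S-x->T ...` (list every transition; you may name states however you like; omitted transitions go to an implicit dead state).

start=q0 accept=q2 q0-a->q0 q0-b->q1 q1-a->q1 q1-b->q2 q2-a->q2 q2-b->q0

The only thing that matters is how many `b`s have appeared, reduced mod 3. Use one state per residue: q0 for 0, …, q2 for 2. Reading `b` moves to the next residue; anything else stays put. q2 is accepting.
With 3 states:
        a   b  
>  q0   q0  q1 
   q1   q1  q2 
 * q2   q2  q0 
(> = start, * = accepting)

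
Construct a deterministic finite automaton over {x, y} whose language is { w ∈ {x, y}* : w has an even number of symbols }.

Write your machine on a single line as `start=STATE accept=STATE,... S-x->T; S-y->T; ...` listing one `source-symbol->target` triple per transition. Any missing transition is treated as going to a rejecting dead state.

start=S0; accept=S0; S0-x->S1; S0-y->S1; S1-x->S0; S1-y->S0

Count input length modulo 2: every symbol advances one step around the cycle S0 → S1 → S0. Accept at S0.
With 2 states:
        x   y  
>* S0   S1  S1 
   S1   S0  S0 
(> = start, * = accepting)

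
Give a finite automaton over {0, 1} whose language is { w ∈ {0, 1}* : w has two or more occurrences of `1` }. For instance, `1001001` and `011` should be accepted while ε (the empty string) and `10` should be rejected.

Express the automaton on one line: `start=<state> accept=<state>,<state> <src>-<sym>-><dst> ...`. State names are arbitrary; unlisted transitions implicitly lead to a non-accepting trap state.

start=S0 accept=S2,S3 S0-0->S0 S0-1->S1 S1-0->S1 S1-1->S2 S2-0->S2 S2-1->S3 S3-0->S3 S3-1->S3

Only the number of `1`s matters, and only up to 3. Make a chain S0 → S1 → S2 → S3 advanced by each `1` (with S3 absorbing); every other symbol self-loops. The accepting set is {S2, S3}.
4 states suffice.
        0   1  
>  S0   S0  S1 
   S1   S1  S2 
 * S2   S2  S3 
 * S3   S3  S3 
(> = start, * = accepting)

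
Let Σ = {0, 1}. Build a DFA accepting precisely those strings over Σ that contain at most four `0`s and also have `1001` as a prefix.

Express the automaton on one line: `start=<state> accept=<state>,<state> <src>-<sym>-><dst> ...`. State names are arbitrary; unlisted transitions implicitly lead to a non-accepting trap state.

start=q0 accept=q5,q6,q7 q0-0->q1 q0-1->q2 q1-0->q1 q1-1->q1 q2-0->q3 q2-1->q1 q3-0->q4 q3-1->q1 q4-0->q1 q4-1->q5 q5-0->q6 q5-1->q5 q6-0->q7 q6-1->q6 q7-0->q1 q7-1->q7

Run two small machines in parallel and take their product. The first has 6 states tracking the count of `0`s, saturating at 5; the second has 6 states tracking whether the input so far still matches the prefix `1001`. A product state is a pair (one from each), accepting exactly when both do. Minimizing collapses redundant product states.
        0   1  
>  q0   q1  q2 
   q1   q1  q1 
   q2   q3  q1 
   q3   q4  q1 
   q4   q1  q5 
 * q5   q6  q5 
 * q6   q7  q6 
 * q7   q1  q7 
(> = start, * = accepting)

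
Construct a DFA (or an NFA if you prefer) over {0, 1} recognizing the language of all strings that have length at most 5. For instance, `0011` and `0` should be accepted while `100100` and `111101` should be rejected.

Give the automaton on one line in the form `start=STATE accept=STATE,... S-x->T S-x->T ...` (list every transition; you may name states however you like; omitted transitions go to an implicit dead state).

Count input length up to 6: every symbol moves from A toward G, which means 'more than 5' and absorbs. Accept from {A, B, C, D, E, F}.
With 7 states:
       0  1 
>* A   B  B 
 * B   C  C 
 * C   D  D 
 * D   E  E 
 * E   F  F 
 * F   G  G 
   G   G  G 
(> = start, * = accepting)

start=A accept=A,B,C,D,E,F A-0->B A-1->B B-0->C B-1->C C-0->D C-1->D D-0->E D-1->E E-0->F E-1->F F-0->G F-1->G G-0->G G-1->G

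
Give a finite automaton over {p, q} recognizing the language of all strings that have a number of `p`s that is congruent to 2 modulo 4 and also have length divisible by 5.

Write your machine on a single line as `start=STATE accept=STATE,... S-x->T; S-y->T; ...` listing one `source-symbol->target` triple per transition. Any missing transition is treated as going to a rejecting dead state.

Build one automaton per condition and run them in lockstep. One (4 states) tracks the count of `p`s modulo 4; the other (5 states) tracks the input length modulo 5. Each combined state is a pair, one component from each; accept when both components accept.
       p  q 
>  A   B  C 
   B   D  E 
   C   E  F 
   D   G  H 
   E   H  I 
   F   I  J 
   G   K  L 
   H   L  M 
   I   M  N 
   J   N  K 
   K   O  A 
   L   A  P 
   M   P  Q 
   N   Q  O 
   O   R  B 
   P   C  S 
 * Q   S  R 
   R   T  D 
   S   F  T 
   T   J  G 
(> = start, * = accepting)

start=A; accept=Q; A-p->B; A-q->C; B-p->D; B-q->E; C-p->E; C-q->F; D-p->G; D-q->H; E-p->H; E-q->I; F-p->I; F-q->J; G-p->K; G-q->L; H-p->L; H-q->M; I-p->M; I-q->N; J-p->N; J-q->K; K-p->O; K-q->A; L-p->A; L-q->P; M-p->P; M-q->Q; N-p->Q; N-q->O; O-p->R; O-q->B; P-p->C; P-q->S; Q-p->S; Q-q->R; R-p->T; R-q->D; S-p->F; S-q->T; T-p->J; T-q->G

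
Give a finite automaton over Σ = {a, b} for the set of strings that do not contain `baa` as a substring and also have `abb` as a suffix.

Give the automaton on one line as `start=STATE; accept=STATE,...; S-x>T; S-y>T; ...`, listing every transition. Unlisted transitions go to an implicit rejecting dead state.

Build one automaton per condition and run them in lockstep. One (4 states) tracks partial matches of the forbidden pattern `baa`; the other (4 states) tracks how much of the suffix `abb` has currently been matched. Each combined state is a pair, one component from each; accept when both components accept. Equivalent product states are then merged.
7 states suffice.
        a   b  
>  S0   S1  S2 
   S1   S1  S3 
   S2   S4  S2 
   S3   S4  S5 
   S4   S6  S3 
 * S5   S4  S2 
   S6   S6  S6 
(> = start, * = accepting)

start=S0; accept=S5; S0-a>S1; S0-b>S2; S1-a>S1; S1-b>S3; S2-a>S4; S2-b>S2; S3-a>S4; S3-b>S5; S4-a>S6; S4-b>S3; S5-a>S4; S5-b>S2; S6-a>S6; S6-b>S6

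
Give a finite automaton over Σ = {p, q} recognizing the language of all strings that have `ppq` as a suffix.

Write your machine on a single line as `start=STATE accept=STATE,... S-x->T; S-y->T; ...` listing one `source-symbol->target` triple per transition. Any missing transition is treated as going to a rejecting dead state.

start=s0; accept=s3; s0-p->s1; s0-q->s0; s1-p->s2; s1-q->s0; s2-p->s2; s2-q->s3; s3-p->s1; s3-q->s0

Remember how much of `ppq` the current input suffix matches. State s0 means no match yet; s1 means the last symbol is `p`; s2 means the last 2 symbols are `pp`; s3 means the last 3 symbols are `ppq`. Only s3 accepts. On a mismatch, fall back to the longest proper suffix that is still a prefix of `ppq`.
A 4-state machine:
        p   q  
>  s0   s1  s0 
   s1   s2  s0 
   s2   s2  s3 
 * s3   s1  s0 
(> = start, * = accepting)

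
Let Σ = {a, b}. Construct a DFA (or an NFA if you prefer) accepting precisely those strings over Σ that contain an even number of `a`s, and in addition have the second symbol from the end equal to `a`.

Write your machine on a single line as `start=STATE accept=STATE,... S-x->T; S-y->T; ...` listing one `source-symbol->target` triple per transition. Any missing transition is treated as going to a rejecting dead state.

Handle the two conditions separately and then intersect. One (2 states) tracks the count of `a`s modulo 2; the other (7 states) tracks the last 2 symbols read. Each combined state is a pair, one component from each; accept when both components accept. Minimizing collapses redundant product states.
A 6-state machine:
        a   b  
>  s0   s1  s0 
   s1   s2  s3 
 * s2   s1  s4 
   s3   s5  s3 
 * s4   s1  s0 
   s5   s1  s4 
(> = start, * = accepting)

start=s0; accept=s2,s4; s0-a->s1; s0-b->s0; s1-a->s2; s1-b->s3; s2-a->s1; s2-b->s4; s3-a->s5; s3-b->s3; s4-a->s1; s4-b->s0; s5-a->s1; s5-b->s4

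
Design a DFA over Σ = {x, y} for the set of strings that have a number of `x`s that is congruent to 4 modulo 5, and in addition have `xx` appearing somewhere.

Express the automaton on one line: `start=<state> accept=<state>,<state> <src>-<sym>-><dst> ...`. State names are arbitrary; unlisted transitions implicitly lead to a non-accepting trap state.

start=q0 accept=q6 q0-x->q1 q0-y->q0 q1-x->q2 q1-y->q3 q2-x->q4 q2-y->q2 q3-x->q5 q3-y->q3 q4-x->q6 q4-y->q4 q5-x->q4 q5-y->q7 q6-x->q8 q6-y->q6 q7-x->q9 q7-y->q7 q8-x->q10 q8-y->q8 q9-x->q6 q9-y->q11 q10-x->q2 q10-y->q10 q11-x->q12 q11-y->q11 q12-x->q8 q12-y->q13 q13-x->q14 q13-y->q13 q14-x->q10 q14-y->q0

Build one automaton per condition and run them in lockstep. One (5 states) tracks the count of `x`s modulo 5; the other (3 states) tracks whether and how much of `xx` has been seen. Each combined state is a pair, one component from each; accept when both components accept.
A 15-state machine:
          x    y  
>  q0     q1   q0 
   q1     q2   q3 
   q2     q4   q2 
   q3     q5   q3 
   q4     q6   q4 
   q5     q4   q7 
 * q6     q8   q6 
   q7     q9   q7 
   q8    q10   q8 
   q9     q6  q11 
   q10    q2  q10 
   q11   q12  q11 
   q12    q8  q13 
   q13   q14  q13 
   q14   q10   q0 
(> = start, * = accepting)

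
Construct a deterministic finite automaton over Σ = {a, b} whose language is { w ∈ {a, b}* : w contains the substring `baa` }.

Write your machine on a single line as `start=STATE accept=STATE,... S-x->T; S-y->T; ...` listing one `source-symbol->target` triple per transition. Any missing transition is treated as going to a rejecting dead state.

start=q0; accept=q3; q0-a->q0; q0-b->q1; q1-a->q2; q1-b->q1; q2-a->q3; q2-b->q1; q3-a->q3; q3-b->q3

States q0..q2 record the length of the longest prefix of `baa` that matches the current input suffix. Reaching q3 means `baa` has been seen, and we stay there forever. Accept from q3.
A 4-state machine:
        a   b  
>  q0   q0  q1 
   q1   q2  q1 
   q2   q3  q1 
 * q3   q3  q3 
(> = start, * = accepting)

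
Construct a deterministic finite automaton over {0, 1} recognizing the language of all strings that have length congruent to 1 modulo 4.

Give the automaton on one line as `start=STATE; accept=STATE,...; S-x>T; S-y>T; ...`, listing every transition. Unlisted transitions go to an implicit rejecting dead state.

start=s0; accept=s1; s0-0>s1; s0-1>s1; s1-0>s2; s1-1>s2; s2-0>s3; s2-1>s3; s3-0>s0; s3-1>s0

Only the length mod 4 matters, so use a 4-cycle: from any state, every input symbol moves to the next state, wrapping s3 back to s0. Mark s1 accepting.
4 states suffice.
        0   1  
>  s0   s1  s1 
 * s1   s2  s2 
   s2   s3  s3 
   s3   s0  s0 
(> = start, * = accepting)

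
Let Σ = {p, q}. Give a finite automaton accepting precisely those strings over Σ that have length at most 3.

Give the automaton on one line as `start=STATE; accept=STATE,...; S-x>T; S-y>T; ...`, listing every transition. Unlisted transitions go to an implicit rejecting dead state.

start=A; accept=A,B,C,D; A-p>B; A-q>B; B-p>C; B-q>C; C-p>D; C-q>D; D-p>E; D-q>E; E-p>E; E-q>E

Count input length up to 4: every symbol moves from A toward E, which means 'more than 3' and absorbs. Accept from {A, B, C, D}.
A 5-state machine:
       p  q 
>* A   B  B 
 * B   C  C 
 * C   D  D 
 * D   E  E 
   E   E  E 
(> = start, * = accepting)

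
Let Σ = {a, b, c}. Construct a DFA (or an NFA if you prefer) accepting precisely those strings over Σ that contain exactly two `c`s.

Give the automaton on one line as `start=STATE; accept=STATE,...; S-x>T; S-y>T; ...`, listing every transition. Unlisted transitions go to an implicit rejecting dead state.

start=q0; accept=q2; q0-a>q0; q0-b>q0; q0-c>q1; q1-a>q1; q1-b>q1; q1-c>q2; q2-a>q2; q2-b>q2; q2-c>q3; q3-a>q3; q3-b>q3; q3-c>q3

Only the number of `c`s matters, and only up to 3. Make a chain q0 → q1 → q2 → q3 advanced by each `c` (with q3 absorbing); every other symbol self-loops. The accepting set is {q2}.
With 4 states:
        a   b   c  
>  q0   q0  q0  q1 
   q1   q1  q1  q2 
 * q2   q2  q2  q3 
   q3   q3  q3  q3 
(> = start, * = accepting)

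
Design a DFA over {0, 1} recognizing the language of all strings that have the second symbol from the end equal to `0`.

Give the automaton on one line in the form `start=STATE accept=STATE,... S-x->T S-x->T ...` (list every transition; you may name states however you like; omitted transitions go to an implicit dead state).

start=s0 accept=s3,s4 s0-0->s1 s0-1->s2 s1-0->s3 s1-1->s4 s2-0->s5 s2-1->s6 s3-0->s3 s3-1->s4 s4-0->s5 s4-1->s6 s5-0->s3 s5-1->s4 s6-0->s5 s6-1->s6

Because acceptance depends on a position counted from the end, the machine has to buffer the most recent 2 symbols. Make each state the string of the last up-to-2 symbols read; on input `x` shift the window left and append `x`. Accept when the buffered window has length 2 and begins with `0`.
With 7 states:
        0   1  
>  s0   s1  s2 
   s1   s3  s4 
   s2   s5  s6 
 * s3   s3  s4 
 * s4   s5  s6 
   s5   s3  s4 
   s6   s5  s6 
(> = start, * = accepting)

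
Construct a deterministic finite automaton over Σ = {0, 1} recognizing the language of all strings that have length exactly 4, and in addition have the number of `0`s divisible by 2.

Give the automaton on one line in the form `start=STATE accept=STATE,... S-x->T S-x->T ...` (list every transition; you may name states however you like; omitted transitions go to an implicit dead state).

start=q0 accept=q7 q0-0->q1 q0-1->q2 q1-0->q3 q1-1->q4 q2-0->q4 q2-1->q3 q3-0->q5 q3-1->q6 q4-0->q6 q4-1->q5 q5-0->q7 q5-1->q8 q6-0->q8 q6-1->q7 q7-0->q9 q7-1->q10 q8-0->q10 q8-1->q9 q9-0->q10 q9-1->q9 q10-0->q9 q10-1->q10

Run two small machines in parallel and take their product. The first has 6 states tracking the input length, saturating at 5; the second has 2 states tracking the count of `0`s modulo 2. A product state is a pair (one from each), accepting exactly when both do.
An 11-state machine:
          0    1  
>  q0     q1   q2 
   q1     q3   q4 
   q2     q4   q3 
   q3     q5   q6 
   q4     q6   q5 
   q5     q7   q8 
   q6     q8   q7 
 * q7     q9  q10 
   q8    q10   q9 
   q9    q10   q9 
   q10    q9  q10 
(> = start, * = accepting)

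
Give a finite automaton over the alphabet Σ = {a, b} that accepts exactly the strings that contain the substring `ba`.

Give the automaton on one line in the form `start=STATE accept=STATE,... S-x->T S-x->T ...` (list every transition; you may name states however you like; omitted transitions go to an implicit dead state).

Track how much of `ba` has been matched so far: state s0 is no progress, s2 is the absorbing accept state reached once `ba` has occurred. Intermediate states record partial matches; on a mismatch, fall back to the longest reusable overlap.
        a   b  
>  s0   s0  s1 
   s1   s2  s1 
 * s2   s2  s2 
(> = start, * = accepting)

start=s0 accept=s2 s0-a->s0 s0-b->s1 s1-a->s2 s1-b->s1 s2-a->s2 s2-b->s2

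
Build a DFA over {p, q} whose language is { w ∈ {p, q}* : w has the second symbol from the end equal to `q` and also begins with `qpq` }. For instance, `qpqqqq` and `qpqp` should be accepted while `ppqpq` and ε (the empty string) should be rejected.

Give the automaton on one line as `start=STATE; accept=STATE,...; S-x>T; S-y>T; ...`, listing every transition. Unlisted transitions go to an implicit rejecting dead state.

Run two small machines in parallel and take their product. One (7 states) tracks the last 2 symbols read; the other (5 states) tracks whether the input so far still matches the prefix `qpq`. Each combined state is a pair, one component from each; accept when both components accept.
A 12-state machine:
          p    q  
>  S0     S1   S2 
   S1     S3   S4 
   S2     S5   S6 
   S3     S3   S4 
   S4     S7   S6 
   S5     S3   S8 
   S6     S7   S6 
   S7     S3   S4 
   S8     S9  S10 
 * S9    S11   S8 
 * S10    S9  S10 
   S11   S11   S8 
(> = start, * = accepting)

start=S0; accept=S9,S10; S0-p>S1; S0-q>S2; S1-p>S3; S1-q>S4; S2-p>S5; S2-q>S6; S3-p>S3; S3-q>S4; S4-p>S7; S4-q>S6; S5-p>S3; S5-q>S8; S6-p>S7; S6-q>S6; S7-p>S3; S7-q>S4; S8-p>S9; S8-q>S10; S9-p>S11; S9-q>S8; S10-p>S9; S10-q>S10; S11-p>S11; S11-q>S8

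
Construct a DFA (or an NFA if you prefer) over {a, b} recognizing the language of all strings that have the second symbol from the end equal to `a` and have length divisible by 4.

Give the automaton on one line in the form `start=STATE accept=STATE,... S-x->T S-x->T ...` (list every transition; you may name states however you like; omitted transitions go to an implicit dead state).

Run two small machines in parallel and take their product. One (7 states) tracks the last 2 symbols read; the other (4 states) tracks the input length modulo 4. Each combined state is a pair, one component from each; accept when both components accept. Minimizing collapses redundant product states.
6 states suffice.
        a   b  
>  s0   s1  s1 
   s1   s2  s2 
   s2   s3  s4 
   s3   s5  s5 
   s4   s0  s0 
 * s5   s1  s1 
(> = start, * = accepting)

start=s0 accept=s5 s0-a->s1 s0-b->s1 s1-a->s2 s1-b->s2 s2-a->s3 s2-b->s4 s3-a->s5 s3-b->s5 s4-a->s0 s4-b->s0 s5-a->s1 s5-b->s1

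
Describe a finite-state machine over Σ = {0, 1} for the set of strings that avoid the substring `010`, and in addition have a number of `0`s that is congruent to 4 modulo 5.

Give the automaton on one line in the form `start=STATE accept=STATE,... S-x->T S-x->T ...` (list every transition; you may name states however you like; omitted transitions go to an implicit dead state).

start=S0 accept=S8,S13,S18 S0-0->S1 S0-1->S0 S1-0->S2 S1-1->S3 S2-0->S4 S2-1->S5 S3-0->S6 S3-1->S7 S4-0->S8 S4-1->S9 S5-0->S10 S5-1->S11 S6-0->S10 S6-1->S6 S7-0->S2 S7-1->S7 S8-0->S12 S8-1->S13 S9-0->S14 S9-1->S15 S10-0->S14 S10-1->S10 S11-0->S4 S11-1->S11 S12-0->S1 S12-1->S16 S13-0->S17 S13-1->S18 S14-0->S17 S14-1->S14 S15-0->S8 S15-1->S15 S16-0->S19 S16-1->S0 S17-0->S19 S17-1->S17 S18-0->S12 S18-1->S18 S19-0->S6 S19-1->S19

Run two small machines in parallel and take their product. One (4 states) tracks partial matches of the forbidden pattern `010`; the other (5 states) tracks the count of `0`s modulo 5. Each combined state is a pair, one component from each; accept when both components accept.
          0    1  
>  S0     S1   S0 
   S1     S2   S3 
   S2     S4   S5 
   S3     S6   S7 
   S4     S8   S9 
   S5    S10  S11 
   S6    S10   S6 
   S7     S2   S7 
 * S8    S12  S13 
   S9    S14  S15 
   S10   S14  S10 
   S11    S4  S11 
   S12    S1  S16 
 * S13   S17  S18 
   S14   S17  S14 
   S15    S8  S15 
   S16   S19   S0 
   S17   S19  S17 
 * S18   S12  S18 
   S19    S6  S19 
(> = start, * = accepting)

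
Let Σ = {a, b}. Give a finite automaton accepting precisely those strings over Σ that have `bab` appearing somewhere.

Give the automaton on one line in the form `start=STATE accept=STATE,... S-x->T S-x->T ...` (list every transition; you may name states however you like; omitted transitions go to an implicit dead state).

start=q0 accept=q3 q0-a->q0 q0-b->q1 q1-a->q2 q1-b->q1 q2-a->q0 q2-b->q3 q3-a->q3 q3-b->q3

States q0..q2 record the length of the longest prefix of `bab` that matches the current input suffix. Reaching q3 means `bab` has been seen, and we stay there forever. Accept from q3.
        a   b  
>  q0   q0  q1 
   q1   q2  q1 
   q2   q0  q3 
 * q3   q3  q3 
(> = start, * = accepting)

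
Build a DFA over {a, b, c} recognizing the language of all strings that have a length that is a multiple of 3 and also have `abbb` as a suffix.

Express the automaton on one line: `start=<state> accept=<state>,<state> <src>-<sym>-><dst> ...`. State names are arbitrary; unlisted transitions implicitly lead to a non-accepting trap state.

start=s0 accept=s6 s0-a->s1 s0-b->s1 s0-c->s1 s1-a->s2 s1-b->s2 s1-c->s2 s2-a->s3 s2-b->s0 s2-c->s0 s3-a->s1 s3-b->s4 s3-c->s1 s4-a->s2 s4-b->s5 s4-c->s2 s5-a->s3 s5-b->s6 s5-c->s0 s6-a->s1 s6-b->s1 s6-c->s1

Run two small machines in parallel and take their product. The first has 3 states tracking the input length modulo 3; the second has 5 states tracking how much of the suffix `abbb` has currently been matched. A product state is a pair (one from each), accepting exactly when both do. After merging equivalent states the machine shrinks.
7 states suffice.
        a   b   c  
>  s0   s1  s1  s1 
   s1   s2  s2  s2 
   s2   s3  s0  s0 
   s3   s1  s4  s1 
   s4   s2  s5  s2 
   s5   s3  s6  s0 
 * s6   s1  s1  s1 
(> = start, * = accepting)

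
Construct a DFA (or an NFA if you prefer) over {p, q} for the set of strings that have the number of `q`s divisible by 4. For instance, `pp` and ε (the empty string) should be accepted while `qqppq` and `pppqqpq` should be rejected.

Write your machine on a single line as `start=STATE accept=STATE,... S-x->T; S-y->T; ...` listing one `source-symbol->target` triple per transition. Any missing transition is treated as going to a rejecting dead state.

Keep the running count of `q`s modulo 4: each `q` advances along the cycle S0 → S1 → S2 → S3 → S0 while other symbols loop. Accept at S0.
With 4 states:
        p   q  
>* S0   S0  S1 
   S1   S1  S2 
   S2   S2  S3 
   S3   S3  S0 
(> = start, * = accepting)

start=S0; accept=S0; S0-p->S0; S0-q->S1; S1-p->S1; S1-q->S2; S2-p->S2; S2-q->S3; S3-p->S3; S3-q->S0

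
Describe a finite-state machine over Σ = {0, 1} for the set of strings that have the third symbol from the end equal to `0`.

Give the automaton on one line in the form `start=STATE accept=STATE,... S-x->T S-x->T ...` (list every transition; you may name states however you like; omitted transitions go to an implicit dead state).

Because acceptance depends on a position counted from the end, the machine has to buffer the most recent 3 symbols. Make each state the string of the last up-to-3 symbols read; on input `x` shift the window left and append `x`. Accept when the buffered window has length 3 and begins with `0`.
A 15-state machine:
       0  1 
>  A   B  C 
   B   D  E 
   C   F  G 
   D   H  I 
   E   J  K 
   F   L  M 
   G   N  O 
 * H   H  I 
 * I   J  K 
 * J   L  M 
 * K   N  O 
   L   H  I 
   M   J  K 
   N   L  M 
   O   N  O 
(> = start, * = accepting)

start=A accept=H,I,J,K A-0->B A-1->C B-0->D B-1->E C-0->F C-1->G D-0->H D-1->I E-0->J E-1->K F-0->L F-1->M G-0->N G-1->O H-0->H H-1->I I-0->J I-1->K J-0->L J-1->M K-0->N K-1->O L-0->H L-1->I M-0->J M-1->K N-0->L N-1->M O-0->N O-1->O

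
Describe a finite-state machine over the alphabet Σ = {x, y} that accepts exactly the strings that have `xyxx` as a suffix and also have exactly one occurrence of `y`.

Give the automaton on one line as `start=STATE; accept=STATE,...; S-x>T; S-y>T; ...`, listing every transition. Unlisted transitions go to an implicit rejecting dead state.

Build one automaton per condition and run them in lockstep. The first has 5 states tracking how much of the suffix `xyxx` has currently been matched; the second has 3 states tracking the count of `y`s, saturating at 2. A product state is a pair (one from each), accepting exactly when both do. After merging equivalent states the machine shrinks.
With 6 states:
        x   y  
>  S0   S1  S2 
   S1   S1  S3 
   S2   S2  S2 
   S3   S4  S2 
   S4   S5  S2 
 * S5   S2  S2 
(> = start, * = accepting)

start=S0; accept=S5; S0-x>S1; S0-y>S2; S1-x>S1; S1-y>S3; S2-x>S2; S2-y>S2; S3-x>S4; S3-y>S2; S4-x>S5; S4-y>S2; S5-x>S2; S5-y>S2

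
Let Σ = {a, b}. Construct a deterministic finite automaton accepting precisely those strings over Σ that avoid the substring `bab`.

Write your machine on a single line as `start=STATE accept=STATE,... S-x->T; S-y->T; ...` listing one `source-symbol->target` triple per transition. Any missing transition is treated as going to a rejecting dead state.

start=q0; accept=q0,q1,q2; q0-a->q0; q0-b->q1; q1-a->q2; q1-b->q1; q2-a->q0; q2-b->q3; q3-a->q3; q3-b->q3

This is the complement of 'contains `bab`'. Use the same substring-matching states — q0 through q3 holding how much of `bab` has just been matched — but flip the accepting set: everything except the trap q3 accepts.
4 states suffice.
        a   b  
>* q0   q0  q1 
 * q1   q2  q1 
 * q2   q0  q3 
   q3   q3  q3 
(> = start, * = accepting)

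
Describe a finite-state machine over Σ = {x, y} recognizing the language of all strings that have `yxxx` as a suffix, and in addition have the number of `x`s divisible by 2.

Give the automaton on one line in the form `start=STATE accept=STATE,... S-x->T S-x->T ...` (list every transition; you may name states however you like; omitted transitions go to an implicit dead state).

start=q0 accept=q5 q0-x->q1 q0-y->q0 q1-x->q0 q1-y->q2 q2-x->q3 q2-y->q2 q3-x->q4 q3-y->q0 q4-x->q5 q4-y->q2 q5-x->q1 q5-y->q0

Build one automaton per condition and run them in lockstep. The first has 5 states tracking how much of the suffix `yxxx` has currently been matched; the second has 2 states tracking the count of `x`s modulo 2. A product state is a pair (one from each), accepting exactly when both do. After merging equivalent states the machine shrinks.
        x   y  
>  q0   q1  q0 
   q1   q0  q2 
   q2   q3  q2 
   q3   q4  q0 
   q4   q5  q2 
 * q5   q1  q0 
(> = start, * = accepting)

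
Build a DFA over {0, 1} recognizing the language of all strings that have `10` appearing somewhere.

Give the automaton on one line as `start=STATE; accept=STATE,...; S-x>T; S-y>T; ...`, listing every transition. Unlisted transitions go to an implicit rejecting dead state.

States A..B record the length of the longest prefix of `10` that matches the current input suffix. Reaching C means `10` has been seen, and we stay there forever. Accept from C.
With 3 states:
       0  1 
>  A   A  B 
   B   C  B 
 * C   C  C 
(> = start, * = accepting)

start=A; accept=C; A-0>A; A-1>B; B-0>C; B-1>B; C-0>C; C-1>C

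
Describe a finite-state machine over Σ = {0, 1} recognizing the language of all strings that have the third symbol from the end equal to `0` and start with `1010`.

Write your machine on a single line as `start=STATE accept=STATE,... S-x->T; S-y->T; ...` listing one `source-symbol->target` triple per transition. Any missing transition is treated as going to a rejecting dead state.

Handle the two conditions separately and then intersect. The first has 15 states tracking the last 3 symbols read; the second has 6 states tracking whether the input so far still matches the prefix `1010`. A product state is a pair (one from each), accepting exactly when both do.
          0    1  
>  S0     S1   S2 
   S1     S3   S4 
   S2     S5   S6 
   S3     S7   S8 
   S4     S9  S10 
   S5    S11  S12 
   S6    S13  S14 
   S7     S7   S8 
   S8     S9  S10 
   S9    S11  S15 
   S10   S13  S14 
   S11    S7   S8 
   S12   S16  S10 
   S13   S11  S15 
   S14   S13  S14 
   S15    S9  S10 
 * S16   S17  S18 
   S17   S19  S20 
   S18   S16  S21 
 * S19   S19  S20 
 * S20   S16  S21 
 * S21   S22  S23 
   S22   S17  S18 
   S23   S22  S23 
(> = start, * = accepting)

start=S0; accept=S16,S19,S20,S21; S0-0->S1; S0-1->S2; S1-0->S3; S1-1->S4; S2-0->S5; S2-1->S6; S3-0->S7; S3-1->S8; S4-0->S9; S4-1->S10; S5-0->S11; S5-1->S12; S6-0->S13; S6-1->S14; S7-0->S7; S7-1->S8; S8-0->S9; S8-1->S10; S9-0->S11; S9-1->S15; S10-0->S13; S10-1->S14; S11-0->S7; S11-1->S8; S12-0->S16; S12-1->S10; S13-0->S11; S13-1->S15; S14-0->S13; S14-1->S14; S15-0->S9; S15-1->S10; S16-0->S17; S16-1->S18; S17-0->S19; S17-1->S20; S18-0->S16; S18-1->S21; S19-0->S19; S19-1->S20; S20-0->S16; S20-1->S21; S21-0->S22; S21-1->S23; S22-0->S17; S22-1->S18; S23-0->S22; S23-1->S23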